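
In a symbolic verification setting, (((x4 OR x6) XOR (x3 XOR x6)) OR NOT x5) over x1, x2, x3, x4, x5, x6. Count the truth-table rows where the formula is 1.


Formula: (((x4 OR x6) XOR (x3 XOR x6)) OR NOT x5) over 6 vars (64 rows)
Evaluate each row (x1, x2, x3, x4, x5, x6 as bits, MSB first):
  row 0 [000000]: (((0 OR 0) XOR (0 XOR 0)) OR NOT 0) -> 1
  row 1 [000001]: (((0 OR 1) XOR (0 XOR 1)) OR NOT 0) -> 1
  row 2 [000010]: (((0 OR 0) XOR (0 XOR 0)) OR NOT 1) -> 0
  row 3 [000011]: (((0 OR 1) XOR (0 XOR 1)) OR NOT 1) -> 0
  row 4 [000100]: (((1 OR 0) XOR (0 XOR 0)) OR NOT 0) -> 1
  (every remaining row is evaluated the same way; all 64 results are listed next)
Full result column, 8 rows per line (x1,x2,x3 fixed per line; x4,x5,x6 runs 000..111 left to right):
  rows 0-7 [x1,x2,x3=000]: 11001110  (ones: 5)
  rows 8-15 [x1,x2,x3=001]: 11111101  (ones: 7)
  rows 16-23 [x1,x2,x3=010]: 11001110  (ones: 5)
  rows 24-31 [x1,x2,x3=011]: 11111101  (ones: 7)
  rows 32-39 [x1,x2,x3=100]: 11001110  (ones: 5)
  rows 40-47 [x1,x2,x3=101]: 11111101  (ones: 7)
  rows 48-55 [x1,x2,x3=110]: 11001110  (ones: 5)
  rows 56-63 [x1,x2,x3=111]: 11111101  (ones: 7)
Count of 1-rows = 5+7+5+7+5+7+5+7 = 48

48


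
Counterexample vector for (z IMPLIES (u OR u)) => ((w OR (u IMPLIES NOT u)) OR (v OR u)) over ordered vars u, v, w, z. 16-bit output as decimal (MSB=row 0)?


F1 = (z IMPLIES (u OR u))
F2 = ((w OR (u IMPLIES NOT u)) OR (v OR u))
Counterexample to F1=>F2 is where F1=1 and F2=0.
Evaluate each row (bits = u,v,w,z, MSB first):
  row 0 [0000]: F1=1 F2=1 -> F1&~F2 -> 0
  row 1 [0001]: F1=0 F2=1 -> F1&~F2 -> 0
  row 2 [0010]: F1=1 F2=1 -> F1&~F2 -> 0
  row 3 [0011]: F1=0 F2=1 -> F1&~F2 -> 0
  row 4 [0100]: F1=1 F2=1 -> F1&~F2 -> 0
  row 5 [0101]: F1=0 F2=1 -> F1&~F2 -> 0
  row 6 [0110]: F1=1 F2=1 -> F1&~F2 -> 0
  row 7 [0111]: F1=0 F2=1 -> F1&~F2 -> 0
  row 8 [1000]: F1=1 F2=1 -> F1&~F2 -> 0
  row 9 [1001]: F1=1 F2=1 -> F1&~F2 -> 0
  row 10 [1010]: F1=1 F2=1 -> F1&~F2 -> 0
  row 11 [1011]: F1=1 F2=1 -> F1&~F2 -> 0
  row 12 [1100]: F1=1 F2=1 -> F1&~F2 -> 0
  row 13 [1101]: F1=1 F2=1 -> F1&~F2 -> 0
  row 14 [1110]: F1=1 F2=1 -> F1&~F2 -> 0
  row 15 [1111]: F1=1 F2=1 -> F1&~F2 -> 0
Full result column, 4 rows per line (u,v fixed per line; w,z runs 00..11 left to right):
  rows 0-3 [u,v=00]: 0000  = hex 0
  rows 4-7 [u,v=01]: 0000  = hex 0
  rows 8-11 [u,v=10]: 0000  = hex 0
  rows 12-15 [u,v=11]: 0000  = hex 0
Counterexample vector (row 0 .. row 15) = 0000000000000000
Output column grouped in 4s = 0000 0000 0000 0000 = 0x0000
Convert to decimal digit by digit (value = value*16 + digit):
  0 -> 0
  0*16 + 0 = 0
  0*16 + 0 = 0
  0*16 + 0 = 0
Decimal = 0

0


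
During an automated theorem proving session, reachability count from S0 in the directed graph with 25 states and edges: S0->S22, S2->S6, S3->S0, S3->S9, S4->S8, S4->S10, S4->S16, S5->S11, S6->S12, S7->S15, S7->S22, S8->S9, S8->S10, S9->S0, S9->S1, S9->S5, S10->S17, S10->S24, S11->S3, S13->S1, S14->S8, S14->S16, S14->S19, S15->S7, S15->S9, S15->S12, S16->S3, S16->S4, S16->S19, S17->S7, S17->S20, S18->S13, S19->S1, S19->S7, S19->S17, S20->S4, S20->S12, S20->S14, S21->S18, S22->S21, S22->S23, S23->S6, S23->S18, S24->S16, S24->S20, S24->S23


BFS from S0:
  layer 0: {S0}
  layer 1: {S22}
  layer 2: {S21, S23}
  layer 3: {S6, S18}
  layer 4: {S12, S13}
  layer 5: {S1}
Reachable set: {S0, S1, S6, S12, S13, S18, S21, S22, S23}
Count = 9

9


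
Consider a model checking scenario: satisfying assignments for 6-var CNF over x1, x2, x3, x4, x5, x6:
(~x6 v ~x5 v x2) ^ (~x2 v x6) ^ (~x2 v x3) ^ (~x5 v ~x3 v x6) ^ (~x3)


CNF with 5 clauses over 6 vars (64 assignments).
An assignment satisfies CNF iff every clause has >=1 true literal.
Check each row (bits = x1,x2,x3,x4,x5,x6; clause T/F shown):
  row 0 [000000]: clauses=TTTTT -> 1
  row 1 [000001]: clauses=TTTTT -> 1
  row 2 [000010]: clauses=TTTTT -> 1
  row 3 [000011]: clauses=FTTTT -> 0
  row 4 [000100]: clauses=TTTTT -> 1
  (every remaining row is evaluated the same way; all 64 results are listed next)
Full result column, 8 rows per line (x1,x2,x3 fixed per line; x4,x5,x6 runs 000..111 left to right):
  rows 0-7 [x1,x2,x3=000]: 11101110  (ones: 6)
  rows 8-15 [x1,x2,x3=001]: 00000000  (ones: 0)
  rows 16-23 [x1,x2,x3=010]: 00000000  (ones: 0)
  rows 24-31 [x1,x2,x3=011]: 00000000  (ones: 0)
  rows 32-39 [x1,x2,x3=100]: 11101110  (ones: 6)
  rows 40-47 [x1,x2,x3=101]: 00000000  (ones: 0)
  rows 48-55 [x1,x2,x3=110]: 00000000  (ones: 0)
  rows 56-63 [x1,x2,x3=111]: 00000000  (ones: 0)
Satisfying assignments = 6+0+0+0+6+0+0+0 = 12

12


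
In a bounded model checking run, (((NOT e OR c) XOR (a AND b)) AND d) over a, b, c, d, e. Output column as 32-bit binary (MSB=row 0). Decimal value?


Formula: (((NOT e OR c) XOR (a AND b)) AND d) over a, b, c, d, e (32 rows)
Evaluate each row (bits = a,b,c,d,e, MSB first):
  row 0 [00000]: (((NOT 0 OR 0) XOR (0 AND 0)) AND 0) -> 0
  row 1 [00001]: (((NOT 1 OR 0) XOR (0 AND 0)) AND 0) -> 0
  row 2 [00010]: (((NOT 0 OR 0) XOR (0 AND 0)) AND 1) -> 1
  row 3 [00011]: (((NOT 1 OR 0) XOR (0 AND 0)) AND 1) -> 0
  row 4 [00100]: (((NOT 0 OR 1) XOR (0 AND 0)) AND 0) -> 0
  row 5 [00101]: (((NOT 1 OR 1) XOR (0 AND 0)) AND 0) -> 0
  row 6 [00110]: (((NOT 0 OR 1) XOR (0 AND 0)) AND 1) -> 1
  row 7 [00111]: (((NOT 1 OR 1) XOR (0 AND 0)) AND 1) -> 1
  row 8 [01000]: (((NOT 0 OR 0) XOR (0 AND 1)) AND 0) -> 0
  row 9 [01001]: (((NOT 1 OR 0) XOR (0 AND 1)) AND 0) -> 0
  row 10 [01010]: (((NOT 0 OR 0) XOR (0 AND 1)) AND 1) -> 1
  row 11 [01011]: (((NOT 1 OR 0) XOR (0 AND 1)) AND 1) -> 0
  row 12 [01100]: (((NOT 0 OR 1) XOR (0 AND 1)) AND 0) -> 0
  row 13 [01101]: (((NOT 1 OR 1) XOR (0 AND 1)) AND 0) -> 0
  row 14 [01110]: (((NOT 0 OR 1) XOR (0 AND 1)) AND 1) -> 1
  row 15 [01111]: (((NOT 1 OR 1) XOR (0 AND 1)) AND 1) -> 1
  row 16 [10000]: (((NOT 0 OR 0) XOR (1 AND 0)) AND 0) -> 0
  row 17 [10001]: (((NOT 1 OR 0) XOR (1 AND 0)) AND 0) -> 0
  row 18 [10010]: (((NOT 0 OR 0) XOR (1 AND 0)) AND 1) -> 1
  row 19 [10011]: (((NOT 1 OR 0) XOR (1 AND 0)) AND 1) -> 0
  row 20 [10100]: (((NOT 0 OR 1) XOR (1 AND 0)) AND 0) -> 0
  row 21 [10101]: (((NOT 1 OR 1) XOR (1 AND 0)) AND 0) -> 0
  row 22 [10110]: (((NOT 0 OR 1) XOR (1 AND 0)) AND 1) -> 1
  row 23 [10111]: (((NOT 1 OR 1) XOR (1 AND 0)) AND 1) -> 1
  row 24 [11000]: (((NOT 0 OR 0) XOR (1 AND 1)) AND 0) -> 0
  row 25 [11001]: (((NOT 1 OR 0) XOR (1 AND 1)) AND 0) -> 0
  row 26 [11010]: (((NOT 0 OR 0) XOR (1 AND 1)) AND 1) -> 0
  row 27 [11011]: (((NOT 1 OR 0) XOR (1 AND 1)) AND 1) -> 1
  row 28 [11100]: (((NOT 0 OR 1) XOR (1 AND 1)) AND 0) -> 0
  row 29 [11101]: (((NOT 1 OR 1) XOR (1 AND 1)) AND 0) -> 0
  row 30 [11110]: (((NOT 0 OR 1) XOR (1 AND 1)) AND 1) -> 0
  row 31 [11111]: (((NOT 1 OR 1) XOR (1 AND 1)) AND 1) -> 0
Full result column, 4 rows per line (a,b,c fixed per line; d,e runs 00..11 left to right):
  rows 0-3 [a,b,c=000]: 0010  = hex 2
  rows 4-7 [a,b,c=001]: 0011  = hex 3
  rows 8-11 [a,b,c=010]: 0010  = hex 2
  rows 12-15 [a,b,c=011]: 0011  = hex 3
  rows 16-19 [a,b,c=100]: 0010  = hex 2
  rows 20-23 [a,b,c=101]: 0011  = hex 3
  rows 24-27 [a,b,c=110]: 0001  = hex 1
  rows 28-31 [a,b,c=111]: 0000  = hex 0
Output column (row 0 .. row 31) = 00100011001000110010001100010000
Output column grouped in 4s = 0010 0011 0010 0011 0010 0011 0001 0000 = 0x23232310
Convert to decimal digit by digit (value = value*16 + digit):
  2 -> 2
  2*16 + 3 = 35
  35*16 + 2 = 562
  562*16 + 3 = 8995
  8995*16 + 2 = 143922
  143922*16 + 3 = 2302755
  2302755*16 + 1 = 36844081
  36844081*16 + 0 = 589505296
Decimal = 589505296

589505296


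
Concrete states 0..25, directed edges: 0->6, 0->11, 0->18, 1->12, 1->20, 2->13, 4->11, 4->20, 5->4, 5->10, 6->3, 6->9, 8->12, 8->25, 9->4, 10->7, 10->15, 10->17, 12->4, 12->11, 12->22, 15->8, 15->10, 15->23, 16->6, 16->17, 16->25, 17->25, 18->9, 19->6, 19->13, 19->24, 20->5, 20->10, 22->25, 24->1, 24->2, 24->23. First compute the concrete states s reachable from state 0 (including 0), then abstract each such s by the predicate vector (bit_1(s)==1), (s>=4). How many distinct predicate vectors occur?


BFS from 0:
Concrete reachable: {0, 3, 4, 5, 6, 7, 8, 9, 10, 11, 12, 15, 17, 18, 20, 22, 23, 25}
Abstract via predicates (bit_1(s)==1), (s>=4):
  (0,0) <- {0}
  (0,1) <- {4, 5, 8, 9, 12, 17, 20, 25}
  (1,0) <- {3}
  (1,1) <- {6, 7, 10, 11, 15, 18, 22, 23}
Distinct abstract states = 4

4


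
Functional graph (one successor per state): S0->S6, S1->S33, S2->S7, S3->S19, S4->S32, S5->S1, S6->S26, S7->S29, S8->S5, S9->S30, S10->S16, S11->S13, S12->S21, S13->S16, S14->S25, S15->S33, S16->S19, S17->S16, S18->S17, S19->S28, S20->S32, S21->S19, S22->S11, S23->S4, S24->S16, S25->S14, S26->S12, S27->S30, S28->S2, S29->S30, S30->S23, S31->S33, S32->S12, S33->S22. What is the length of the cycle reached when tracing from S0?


Trace from S0 until a state repeats:
  S0 -> S6 -> S26 -> S12 -> S21 -> S19 -> S28 -> S2 -> S7 -> S29 -> S30 -> S23 -> S4 -> S32 -> S12
S12 first seen at step 3, revisited at step 14.
Cycle length = 14 - 3 = 11

11


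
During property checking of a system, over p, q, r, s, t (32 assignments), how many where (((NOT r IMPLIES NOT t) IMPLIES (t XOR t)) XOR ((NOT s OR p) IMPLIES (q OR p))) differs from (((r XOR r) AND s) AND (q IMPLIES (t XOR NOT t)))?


F1 = (((NOT r IMPLIES NOT t) IMPLIES (t XOR t)) XOR ((NOT s OR p) IMPLIES (q OR p)))
F2 = (((r XOR r) AND s) AND (q IMPLIES (t XOR NOT t)))
Evaluate both on each of 32 rows (bits = p,q,r,s,t):
  row 0 [00000]: F1=0 F2=0 -> 0
  row 1 [00001]: F1=1 F2=0 (differ) -> 1
  row 2 [00010]: F1=1 F2=0 (differ) -> 1
  row 3 [00011]: F1=0 F2=0 -> 0
  row 4 [00100]: F1=0 F2=0 -> 0
  row 5 [00101]: F1=0 F2=0 -> 0
  row 6 [00110]: F1=1 F2=0 (differ) -> 1
  row 7 [00111]: F1=1 F2=0 (differ) -> 1
  row 8 [01000]: F1=1 F2=0 (differ) -> 1
  row 9 [01001]: F1=0 F2=0 -> 0
  row 10 [01010]: F1=1 F2=0 (differ) -> 1
  row 11 [01011]: F1=0 F2=0 -> 0
  row 12 [01100]: F1=1 F2=0 (differ) -> 1
  row 13 [01101]: F1=1 F2=0 (differ) -> 1
  row 14 [01110]: F1=1 F2=0 (differ) -> 1
  row 15 [01111]: F1=1 F2=0 (differ) -> 1
  row 16 [10000]: F1=1 F2=0 (differ) -> 1
  row 17 [10001]: F1=0 F2=0 -> 0
  row 18 [10010]: F1=1 F2=0 (differ) -> 1
  row 19 [10011]: F1=0 F2=0 -> 0
  row 20 [10100]: F1=1 F2=0 (differ) -> 1
  row 21 [10101]: F1=1 F2=0 (differ) -> 1
  row 22 [10110]: F1=1 F2=0 (differ) -> 1
  row 23 [10111]: F1=1 F2=0 (differ) -> 1
  row 24 [11000]: F1=1 F2=0 (differ) -> 1
  row 25 [11001]: F1=0 F2=0 -> 0
  row 26 [11010]: F1=1 F2=0 (differ) -> 1
  row 27 [11011]: F1=0 F2=0 -> 0
  row 28 [11100]: F1=1 F2=0 (differ) -> 1
  row 29 [11101]: F1=1 F2=0 (differ) -> 1
  row 30 [11110]: F1=1 F2=0 (differ) -> 1
  row 31 [11111]: F1=1 F2=0 (differ) -> 1
Full result column, 8 rows per line (p,q fixed per line; r,s,t runs 000..111 left to right):
  rows 0-7 [p,q=00]: 01100011  (ones: 4)
  rows 8-15 [p,q=01]: 10101111  (ones: 6)
  rows 16-23 [p,q=10]: 10101111  (ones: 6)
  rows 24-31 [p,q=11]: 10101111  (ones: 6)
Disagreements = 4+6+6+6 = 22

22


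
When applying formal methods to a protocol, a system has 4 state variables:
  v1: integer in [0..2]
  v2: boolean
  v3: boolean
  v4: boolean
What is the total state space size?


State space = product of domain sizes of all variables.
Domain sizes:
  v1 (integer in [0..2]): 3
  v2 (boolean): 2
  v3 (boolean): 2
  v4 (boolean): 2
Product = 3 * 2 * 2 * 2 = 24

24


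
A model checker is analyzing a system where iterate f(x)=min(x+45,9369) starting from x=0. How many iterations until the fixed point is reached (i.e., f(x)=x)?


Step 1: x=0, cap=9369, increment=45
Step 2: x grows by 45 each step until capped at 9369; fixed point is x=9369
Step 3: iterations = ceil(9369/45) = 209

209


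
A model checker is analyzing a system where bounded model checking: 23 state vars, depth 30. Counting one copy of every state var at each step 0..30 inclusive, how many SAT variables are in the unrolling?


BMC unrolls to depth k, creating one copy of each state var for steps 0..k.
Step count = 30 + 1 = 31 (steps 0 through 30)
Vars per step = 23
Total = 23 * 31 = 713

713


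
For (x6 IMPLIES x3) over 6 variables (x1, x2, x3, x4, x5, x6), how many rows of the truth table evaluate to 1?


Formula: (x6 IMPLIES x3) over 6 vars (64 rows)
Evaluate each row (x1, x2, x3, x4, x5, x6 as bits, MSB first):
  row 0 [000000]: (0 IMPLIES 0) -> 1
  row 1 [000001]: (1 IMPLIES 0) -> 0
  row 2 [000010]: (0 IMPLIES 0) -> 1
  row 3 [000011]: (1 IMPLIES 0) -> 0
  row 4 [000100]: (0 IMPLIES 0) -> 1
  (every remaining row is evaluated the same way; all 64 results are listed next)
Full result column, 8 rows per line (x1,x2,x3 fixed per line; x4,x5,x6 runs 000..111 left to right):
  rows 0-7 [x1,x2,x3=000]: 10101010  (ones: 4)
  rows 8-15 [x1,x2,x3=001]: 11111111  (ones: 8)
  rows 16-23 [x1,x2,x3=010]: 10101010  (ones: 4)
  rows 24-31 [x1,x2,x3=011]: 11111111  (ones: 8)
  rows 32-39 [x1,x2,x3=100]: 10101010  (ones: 4)
  rows 40-47 [x1,x2,x3=101]: 11111111  (ones: 8)
  rows 48-55 [x1,x2,x3=110]: 10101010  (ones: 4)
  rows 56-63 [x1,x2,x3=111]: 11111111  (ones: 8)
Count of 1-rows = 4+8+4+8+4+8+4+8 = 48

48


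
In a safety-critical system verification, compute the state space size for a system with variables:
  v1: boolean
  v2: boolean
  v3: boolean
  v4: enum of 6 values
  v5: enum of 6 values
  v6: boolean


State space = product of domain sizes of all variables.
Domain sizes:
  v1 (boolean): 2
  v2 (boolean): 2
  v3 (boolean): 2
  v4 (enum of 6 values): 6
  v5 (enum of 6 values): 6
  v6 (boolean): 2
Product = 2 * 2 * 2 * 6 * 6 * 2 = 576

576


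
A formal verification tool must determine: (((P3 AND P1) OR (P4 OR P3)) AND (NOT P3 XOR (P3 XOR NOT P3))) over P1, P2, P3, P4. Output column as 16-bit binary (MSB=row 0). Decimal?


Formula: (((P3 AND P1) OR (P4 OR P3)) AND (NOT P3 XOR (P3 XOR NOT P3))) over P1, P2, P3, P4 (16 rows)
Evaluate each row (bits = P1,P2,P3,P4, MSB first):
  row 0 [0000]: (((0 AND 0) OR (0 OR 0)) AND (NOT 0 XOR (0 XOR NOT 0))) -> 0
  row 1 [0001]: (((0 AND 0) OR (1 OR 0)) AND (NOT 0 XOR (0 XOR NOT 0))) -> 0
  row 2 [0010]: (((1 AND 0) OR (0 OR 1)) AND (NOT 1 XOR (1 XOR NOT 1))) -> 1
  row 3 [0011]: (((1 AND 0) OR (1 OR 1)) AND (NOT 1 XOR (1 XOR NOT 1))) -> 1
  row 4 [0100]: (((0 AND 0) OR (0 OR 0)) AND (NOT 0 XOR (0 XOR NOT 0))) -> 0
  row 5 [0101]: (((0 AND 0) OR (1 OR 0)) AND (NOT 0 XOR (0 XOR NOT 0))) -> 0
  row 6 [0110]: (((1 AND 0) OR (0 OR 1)) AND (NOT 1 XOR (1 XOR NOT 1))) -> 1
  row 7 [0111]: (((1 AND 0) OR (1 OR 1)) AND (NOT 1 XOR (1 XOR NOT 1))) -> 1
  row 8 [1000]: (((0 AND 1) OR (0 OR 0)) AND (NOT 0 XOR (0 XOR NOT 0))) -> 0
  row 9 [1001]: (((0 AND 1) OR (1 OR 0)) AND (NOT 0 XOR (0 XOR NOT 0))) -> 0
  row 10 [1010]: (((1 AND 1) OR (0 OR 1)) AND (NOT 1 XOR (1 XOR NOT 1))) -> 1
  row 11 [1011]: (((1 AND 1) OR (1 OR 1)) AND (NOT 1 XOR (1 XOR NOT 1))) -> 1
  row 12 [1100]: (((0 AND 1) OR (0 OR 0)) AND (NOT 0 XOR (0 XOR NOT 0))) -> 0
  row 13 [1101]: (((0 AND 1) OR (1 OR 0)) AND (NOT 0 XOR (0 XOR NOT 0))) -> 0
  row 14 [1110]: (((1 AND 1) OR (0 OR 1)) AND (NOT 1 XOR (1 XOR NOT 1))) -> 1
  row 15 [1111]: (((1 AND 1) OR (1 OR 1)) AND (NOT 1 XOR (1 XOR NOT 1))) -> 1
Full result column, 4 rows per line (P1,P2 fixed per line; P3,P4 runs 00..11 left to right):
  rows 0-3 [P1,P2=00]: 0011  = hex 3
  rows 4-7 [P1,P2=01]: 0011  = hex 3
  rows 8-11 [P1,P2=10]: 0011  = hex 3
  rows 12-15 [P1,P2=11]: 0011  = hex 3
Output column (row 0 .. row 15) = 0011001100110011
Output column grouped in 4s = 0011 0011 0011 0011 = 0x3333
Convert to decimal digit by digit (value = value*16 + digit):
  3 -> 3
  3*16 + 3 = 51
  51*16 + 3 = 819
  819*16 + 3 = 13107
Decimal = 13107

13107


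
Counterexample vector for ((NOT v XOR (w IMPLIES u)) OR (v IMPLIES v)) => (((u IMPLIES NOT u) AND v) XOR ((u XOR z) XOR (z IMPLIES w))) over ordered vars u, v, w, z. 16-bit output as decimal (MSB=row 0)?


F1 = ((NOT v XOR (w IMPLIES u)) OR (v IMPLIES v))
F2 = (((u IMPLIES NOT u) AND v) XOR ((u XOR z) XOR (z IMPLIES w)))
Counterexample to F1=>F2 is where F1=1 and F2=0.
Evaluate each row (bits = u,v,w,z, MSB first):
  row 0 [0000]: F1=1 F2=1 -> F1&~F2 -> 0
  row 1 [0001]: F1=1 F2=1 -> F1&~F2 -> 0
  row 2 [0010]: F1=1 F2=1 -> F1&~F2 -> 0
  row 3 [0011]: F1=1 F2=0 -> F1&~F2 -> 1
  row 4 [0100]: F1=1 F2=0 -> F1&~F2 -> 1
  row 5 [0101]: F1=1 F2=0 -> F1&~F2 -> 1
  row 6 [0110]: F1=1 F2=0 -> F1&~F2 -> 1
  row 7 [0111]: F1=1 F2=1 -> F1&~F2 -> 0
  row 8 [1000]: F1=1 F2=0 -> F1&~F2 -> 1
  row 9 [1001]: F1=1 F2=0 -> F1&~F2 -> 1
  row 10 [1010]: F1=1 F2=0 -> F1&~F2 -> 1
  row 11 [1011]: F1=1 F2=1 -> F1&~F2 -> 0
  row 12 [1100]: F1=1 F2=0 -> F1&~F2 -> 1
  row 13 [1101]: F1=1 F2=0 -> F1&~F2 -> 1
  row 14 [1110]: F1=1 F2=0 -> F1&~F2 -> 1
  row 15 [1111]: F1=1 F2=1 -> F1&~F2 -> 0
Full result column, 4 rows per line (u,v fixed per line; w,z runs 00..11 left to right):
  rows 0-3 [u,v=00]: 0001  = hex 1
  rows 4-7 [u,v=01]: 1110  = hex E
  rows 8-11 [u,v=10]: 1110  = hex E
  rows 12-15 [u,v=11]: 1110  = hex E
Counterexample vector (row 0 .. row 15) = 0001111011101110
Output column grouped in 4s = 0001 1110 1110 1110 = 0x1EEE
Convert to decimal digit by digit (value = value*16 + digit):
  1 -> 1
  1*16 + 14 (E) = 30
  30*16 + 14 (E) = 494
  494*16 + 14 (E) = 7918
Decimal = 7918

7918


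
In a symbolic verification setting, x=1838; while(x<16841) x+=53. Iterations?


Step 1: x goes from 1838 toward 16841 by 53; the body runs while x<16841, so iterations = ceil((bound-start)/step)
Step 2: Distance=15003
Step 3: ceil(15003/53)=284

284


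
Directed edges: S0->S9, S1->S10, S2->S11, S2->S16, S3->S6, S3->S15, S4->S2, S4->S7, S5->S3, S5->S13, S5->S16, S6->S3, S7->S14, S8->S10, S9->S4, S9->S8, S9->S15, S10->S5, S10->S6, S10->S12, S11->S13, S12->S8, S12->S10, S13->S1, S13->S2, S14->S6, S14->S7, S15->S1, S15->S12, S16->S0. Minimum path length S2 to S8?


BFS layer-by-layer from S2:
  dist 0: {S2}
  dist 1: {S11, S16}
  dist 2: {S0, S13}
  dist 3: {S1, S9}
  dist 4: {S4, S8, S10, S15}
  -> S8 reached at distance 4
Shortest path length = 4

4


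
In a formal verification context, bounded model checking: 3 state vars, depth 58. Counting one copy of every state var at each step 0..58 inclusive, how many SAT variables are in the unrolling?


BMC unrolls to depth k, creating one copy of each state var for steps 0..k.
Step count = 58 + 1 = 59 (steps 0 through 58)
Vars per step = 3
Total = 3 * 59 = 177

177


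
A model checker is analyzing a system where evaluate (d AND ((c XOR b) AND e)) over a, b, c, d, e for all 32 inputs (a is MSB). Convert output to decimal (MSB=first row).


Formula: (d AND ((c XOR b) AND e)) over a, b, c, d, e (32 rows)
Evaluate each row (bits = a,b,c,d,e, MSB first):
  row 0 [00000]: (0 AND ((0 XOR 0) AND 0)) -> 0
  row 1 [00001]: (0 AND ((0 XOR 0) AND 1)) -> 0
  row 2 [00010]: (1 AND ((0 XOR 0) AND 0)) -> 0
  row 3 [00011]: (1 AND ((0 XOR 0) AND 1)) -> 0
  row 4 [00100]: (0 AND ((1 XOR 0) AND 0)) -> 0
  row 5 [00101]: (0 AND ((1 XOR 0) AND 1)) -> 0
  row 6 [00110]: (1 AND ((1 XOR 0) AND 0)) -> 0
  row 7 [00111]: (1 AND ((1 XOR 0) AND 1)) -> 1
  row 8 [01000]: (0 AND ((0 XOR 1) AND 0)) -> 0
  row 9 [01001]: (0 AND ((0 XOR 1) AND 1)) -> 0
  row 10 [01010]: (1 AND ((0 XOR 1) AND 0)) -> 0
  row 11 [01011]: (1 AND ((0 XOR 1) AND 1)) -> 1
  row 12 [01100]: (0 AND ((1 XOR 1) AND 0)) -> 0
  row 13 [01101]: (0 AND ((1 XOR 1) AND 1)) -> 0
  row 14 [01110]: (1 AND ((1 XOR 1) AND 0)) -> 0
  row 15 [01111]: (1 AND ((1 XOR 1) AND 1)) -> 0
  row 16 [10000]: (0 AND ((0 XOR 0) AND 0)) -> 0
  row 17 [10001]: (0 AND ((0 XOR 0) AND 1)) -> 0
  row 18 [10010]: (1 AND ((0 XOR 0) AND 0)) -> 0
  row 19 [10011]: (1 AND ((0 XOR 0) AND 1)) -> 0
  row 20 [10100]: (0 AND ((1 XOR 0) AND 0)) -> 0
  row 21 [10101]: (0 AND ((1 XOR 0) AND 1)) -> 0
  row 22 [10110]: (1 AND ((1 XOR 0) AND 0)) -> 0
  row 23 [10111]: (1 AND ((1 XOR 0) AND 1)) -> 1
  row 24 [11000]: (0 AND ((0 XOR 1) AND 0)) -> 0
  row 25 [11001]: (0 AND ((0 XOR 1) AND 1)) -> 0
  row 26 [11010]: (1 AND ((0 XOR 1) AND 0)) -> 0
  row 27 [11011]: (1 AND ((0 XOR 1) AND 1)) -> 1
  row 28 [11100]: (0 AND ((1 XOR 1) AND 0)) -> 0
  row 29 [11101]: (0 AND ((1 XOR 1) AND 1)) -> 0
  row 30 [11110]: (1 AND ((1 XOR 1) AND 0)) -> 0
  row 31 [11111]: (1 AND ((1 XOR 1) AND 1)) -> 0
Full result column, 4 rows per line (a,b,c fixed per line; d,e runs 00..11 left to right):
  rows 0-3 [a,b,c=000]: 0000  = hex 0
  rows 4-7 [a,b,c=001]: 0001  = hex 1
  rows 8-11 [a,b,c=010]: 0001  = hex 1
  rows 12-15 [a,b,c=011]: 0000  = hex 0
  rows 16-19 [a,b,c=100]: 0000  = hex 0
  rows 20-23 [a,b,c=101]: 0001  = hex 1
  rows 24-27 [a,b,c=110]: 0001  = hex 1
  rows 28-31 [a,b,c=111]: 0000  = hex 0
Output column (row 0 .. row 31) = 00000001000100000000000100010000
Output column grouped in 4s = 0000 0001 0001 0000 0000 0001 0001 0000 = 0x01100110
Convert to decimal digit by digit (value = value*16 + digit):
  0 -> 0
  0*16 + 1 = 1
  1*16 + 1 = 17
  17*16 + 0 = 272
  272*16 + 0 = 4352
  4352*16 + 1 = 69633
  69633*16 + 1 = 1114129
  1114129*16 + 0 = 17826064
Decimal = 17826064

17826064


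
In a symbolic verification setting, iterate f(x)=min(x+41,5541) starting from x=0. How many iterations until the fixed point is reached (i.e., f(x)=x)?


Step 1: x=0, cap=5541, increment=41
Step 2: x grows by 41 each step until capped at 5541; fixed point is x=5541
Step 3: iterations = ceil(5541/41) = 136

136


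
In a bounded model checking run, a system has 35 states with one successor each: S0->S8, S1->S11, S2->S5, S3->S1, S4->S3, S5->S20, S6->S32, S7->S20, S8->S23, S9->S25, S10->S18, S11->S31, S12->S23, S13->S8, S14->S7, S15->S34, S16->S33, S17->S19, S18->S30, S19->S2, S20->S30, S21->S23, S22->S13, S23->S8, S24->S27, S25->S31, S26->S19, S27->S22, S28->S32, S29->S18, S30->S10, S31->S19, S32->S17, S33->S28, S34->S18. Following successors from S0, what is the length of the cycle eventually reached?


Trace from S0 until a state repeats:
  S0 -> S8 -> S23 -> S8
S8 first seen at step 1, revisited at step 3.
Cycle length = 3 - 1 = 2

2


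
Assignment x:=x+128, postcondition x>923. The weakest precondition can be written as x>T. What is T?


Formula: wp(x:=E, P) = P[E/x] (substitute E for x in postcondition)
Step 1: Postcondition: x>923
Step 2: Substitute x+128 for x: x+128>923
Step 3: Solve for x: x > 923-128 = 795

795


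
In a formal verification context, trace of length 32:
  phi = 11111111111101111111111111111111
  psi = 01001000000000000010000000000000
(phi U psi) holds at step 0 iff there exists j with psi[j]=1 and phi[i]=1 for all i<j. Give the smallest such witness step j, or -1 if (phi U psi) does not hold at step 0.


(phi U psi) at 0: need smallest j with psi[j]=1 and phi[i]=1 for all i in [0,j).
Scan from step 0:
  step 0: phi=1, psi=0 -> continue
  step 1: psi=1 and phi held for [0,1) -> witness found
Witness step = 1

1


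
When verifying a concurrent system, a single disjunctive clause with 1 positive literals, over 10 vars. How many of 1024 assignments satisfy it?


Step 1: Total=2^10=1024
Step 2: Unsat when all 1 false: 2^9=512
Step 3: Sat=1024-512=512

512


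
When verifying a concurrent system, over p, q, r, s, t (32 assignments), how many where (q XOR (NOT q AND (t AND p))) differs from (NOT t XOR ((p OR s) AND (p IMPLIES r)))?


F1 = (q XOR (NOT q AND (t AND p)))
F2 = (NOT t XOR ((p OR s) AND (p IMPLIES r)))
Evaluate both on each of 32 rows (bits = p,q,r,s,t):
  row 0 [00000]: F1=0 F2=1 (differ) -> 1
  row 1 [00001]: F1=0 F2=0 -> 0
  row 2 [00010]: F1=0 F2=0 -> 0
  row 3 [00011]: F1=0 F2=1 (differ) -> 1
  row 4 [00100]: F1=0 F2=1 (differ) -> 1
  row 5 [00101]: F1=0 F2=0 -> 0
  row 6 [00110]: F1=0 F2=0 -> 0
  row 7 [00111]: F1=0 F2=1 (differ) -> 1
  row 8 [01000]: F1=1 F2=1 -> 0
  row 9 [01001]: F1=1 F2=0 (differ) -> 1
  row 10 [01010]: F1=1 F2=0 (differ) -> 1
  row 11 [01011]: F1=1 F2=1 -> 0
  row 12 [01100]: F1=1 F2=1 -> 0
  row 13 [01101]: F1=1 F2=0 (differ) -> 1
  row 14 [01110]: F1=1 F2=0 (differ) -> 1
  row 15 [01111]: F1=1 F2=1 -> 0
  row 16 [10000]: F1=0 F2=1 (differ) -> 1
  row 17 [10001]: F1=1 F2=0 (differ) -> 1
  row 18 [10010]: F1=0 F2=1 (differ) -> 1
  row 19 [10011]: F1=1 F2=0 (differ) -> 1
  row 20 [10100]: F1=0 F2=0 -> 0
  row 21 [10101]: F1=1 F2=1 -> 0
  row 22 [10110]: F1=0 F2=0 -> 0
  row 23 [10111]: F1=1 F2=1 -> 0
  row 24 [11000]: F1=1 F2=1 -> 0
  row 25 [11001]: F1=1 F2=0 (differ) -> 1
  row 26 [11010]: F1=1 F2=1 -> 0
  row 27 [11011]: F1=1 F2=0 (differ) -> 1
  row 28 [11100]: F1=1 F2=0 (differ) -> 1
  row 29 [11101]: F1=1 F2=1 -> 0
  row 30 [11110]: F1=1 F2=0 (differ) -> 1
  row 31 [11111]: F1=1 F2=1 -> 0
Full result column, 8 rows per line (p,q fixed per line; r,s,t runs 000..111 left to right):
  rows 0-7 [p,q=00]: 10011001  (ones: 4)
  rows 8-15 [p,q=01]: 01100110  (ones: 4)
  rows 16-23 [p,q=10]: 11110000  (ones: 4)
  rows 24-31 [p,q=11]: 01011010  (ones: 4)
Disagreements = 4+4+4+4 = 16

16


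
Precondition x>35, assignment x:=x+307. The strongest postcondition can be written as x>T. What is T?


Formula: sp(P, x:=E) = exists old_x. (x = E[old_x/x]) AND P[old_x/x] (old_x is the value of x before the assignment; eliminate old_x by solving x = E[old_x/x] for old_x)
Step 1: Precondition P: x>35, i.e. old_x > 35
Step 2: Assignment gives x = old_x + 307, so old_x = x - 307
Step 3: Substitute into P: x - 307 > 35
Step 4: Simplify: x > 35+307 = 342

342


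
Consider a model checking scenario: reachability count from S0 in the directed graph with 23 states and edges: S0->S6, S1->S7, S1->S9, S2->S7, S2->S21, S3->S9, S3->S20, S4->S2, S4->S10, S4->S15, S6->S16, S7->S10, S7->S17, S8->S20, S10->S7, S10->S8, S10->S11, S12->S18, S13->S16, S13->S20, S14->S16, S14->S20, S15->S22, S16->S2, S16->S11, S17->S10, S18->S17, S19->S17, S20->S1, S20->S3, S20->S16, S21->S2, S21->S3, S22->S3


BFS from S0:
  layer 0: {S0}
  layer 1: {S6}
  layer 2: {S16}
  layer 3: {S2, S11}
  layer 4: {S7, S21}
  layer 5: {S3, S10, S17}
  layer 6: {S8, S9, S20}
  layer 7: {S1}
Reachable set: {S0, S1, S2, S3, S6, S7, S8, S9, S10, S11, S16, S17, S20, S21}
Count = 14

14


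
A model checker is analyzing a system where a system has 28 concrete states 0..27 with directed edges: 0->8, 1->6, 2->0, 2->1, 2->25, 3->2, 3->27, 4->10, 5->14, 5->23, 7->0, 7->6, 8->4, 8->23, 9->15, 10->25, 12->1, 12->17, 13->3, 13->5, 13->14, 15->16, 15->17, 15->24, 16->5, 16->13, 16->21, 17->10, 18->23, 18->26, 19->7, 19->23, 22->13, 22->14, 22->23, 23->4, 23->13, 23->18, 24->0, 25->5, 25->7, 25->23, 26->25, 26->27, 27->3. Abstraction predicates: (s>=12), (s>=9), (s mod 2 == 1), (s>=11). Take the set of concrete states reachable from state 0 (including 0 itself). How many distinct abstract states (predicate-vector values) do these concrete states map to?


BFS from 0:
Concrete reachable: {0, 1, 2, 3, 4, 5, 6, 7, 8, 10, 13, 14, 18, 23, 25, 26, 27}
Abstract via predicates (s>=12), (s>=9), (s mod 2 == 1), (s>=11):
  (0,0,0,0) <- {0, 2, 4, 6, 8}
  (0,0,1,0) <- {1, 3, 5, 7}
  (0,1,0,0) <- {10}
  (1,1,0,1) <- {14, 18, 26}
  (1,1,1,1) <- {13, 23, 25, 27}
Distinct abstract states = 5

5


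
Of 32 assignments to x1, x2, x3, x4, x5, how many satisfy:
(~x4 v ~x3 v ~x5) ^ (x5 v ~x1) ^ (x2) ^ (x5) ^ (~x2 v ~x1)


CNF with 5 clauses over 5 vars (32 assignments).
An assignment satisfies CNF iff every clause has >=1 true literal.
Check each row (bits = x1,x2,x3,x4,x5; clause T/F shown):
  row 0 [00000]: clauses=TTFFT -> 0
  row 1 [00001]: clauses=TTFTT -> 0
  row 2 [00010]: clauses=TTFFT -> 0
  row 3 [00011]: clauses=TTFTT -> 0
  row 4 [00100]: clauses=TTFFT -> 0
  row 5 [00101]: clauses=TTFTT -> 0
  row 6 [00110]: clauses=TTFFT -> 0
  row 7 [00111]: clauses=FTFTT -> 0
  row 8 [01000]: clauses=TTTFT -> 0
  row 9 [01001]: clauses=TTTTT -> 1
  row 10 [01010]: clauses=TTTFT -> 0
  row 11 [01011]: clauses=TTTTT -> 1
  row 12 [01100]: clauses=TTTFT -> 0
  row 13 [01101]: clauses=TTTTT -> 1
  row 14 [01110]: clauses=TTTFT -> 0
  row 15 [01111]: clauses=FTTTT -> 0
  row 16 [10000]: clauses=TFFFT -> 0
  row 17 [10001]: clauses=TTFTT -> 0
  row 18 [10010]: clauses=TFFFT -> 0
  row 19 [10011]: clauses=TTFTT -> 0
  row 20 [10100]: clauses=TFFFT -> 0
  row 21 [10101]: clauses=TTFTT -> 0
  row 22 [10110]: clauses=TFFFT -> 0
  row 23 [10111]: clauses=FTFTT -> 0
  row 24 [11000]: clauses=TFTFF -> 0
  row 25 [11001]: clauses=TTTTF -> 0
  row 26 [11010]: clauses=TFTFF -> 0
  row 27 [11011]: clauses=TTTTF -> 0
  row 28 [11100]: clauses=TFTFF -> 0
  row 29 [11101]: clauses=TTTTF -> 0
  row 30 [11110]: clauses=TFTFF -> 0
  row 31 [11111]: clauses=FTTTF -> 0
Full result column, 8 rows per line (x1,x2 fixed per line; x3,x4,x5 runs 000..111 left to right):
  rows 0-7 [x1,x2=00]: 00000000  (ones: 0)
  rows 8-15 [x1,x2=01]: 01010100  (ones: 3)
  rows 16-23 [x1,x2=10]: 00000000  (ones: 0)
  rows 24-31 [x1,x2=11]: 00000000  (ones: 0)
Satisfying assignments = 0+3+0+0 = 3

3


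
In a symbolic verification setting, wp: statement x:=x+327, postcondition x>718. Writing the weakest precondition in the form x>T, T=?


Formula: wp(x:=E, P) = P[E/x] (substitute E for x in postcondition)
Step 1: Postcondition: x>718
Step 2: Substitute x+327 for x: x+327>718
Step 3: Solve for x: x > 718-327 = 391

391


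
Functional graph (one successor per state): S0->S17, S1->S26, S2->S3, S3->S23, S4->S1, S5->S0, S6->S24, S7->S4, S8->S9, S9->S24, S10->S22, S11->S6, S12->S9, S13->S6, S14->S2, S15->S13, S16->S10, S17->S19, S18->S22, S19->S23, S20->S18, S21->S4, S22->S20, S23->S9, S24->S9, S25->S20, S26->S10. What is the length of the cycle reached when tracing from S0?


Trace from S0 until a state repeats:
  S0 -> S17 -> S19 -> S23 -> S9 -> S24 -> S9
S9 first seen at step 4, revisited at step 6.
Cycle length = 6 - 4 = 2

2


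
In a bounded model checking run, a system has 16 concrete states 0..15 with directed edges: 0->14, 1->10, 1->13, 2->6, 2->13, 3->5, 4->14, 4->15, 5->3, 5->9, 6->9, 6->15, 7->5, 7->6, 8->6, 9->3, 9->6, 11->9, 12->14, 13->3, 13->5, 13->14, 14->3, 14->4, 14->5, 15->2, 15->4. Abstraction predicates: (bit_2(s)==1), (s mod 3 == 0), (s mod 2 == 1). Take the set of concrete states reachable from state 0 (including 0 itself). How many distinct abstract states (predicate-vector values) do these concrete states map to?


BFS from 0:
Concrete reachable: {0, 2, 3, 4, 5, 6, 9, 13, 14, 15}
Abstract via predicates (bit_2(s)==1), (s mod 3 == 0), (s mod 2 == 1):
  (0,0,0) <- {2}
  (0,1,0) <- {0}
  (0,1,1) <- {3, 9}
  (1,0,0) <- {4, 14}
  (1,0,1) <- {5, 13}
  (1,1,0) <- {6}
  (1,1,1) <- {15}
Distinct abstract states = 7

7


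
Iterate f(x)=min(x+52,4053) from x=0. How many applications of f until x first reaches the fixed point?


Step 1: x=0, cap=4053, increment=52
Step 2: x grows by 52 each step until capped at 4053; fixed point is x=4053
Step 3: iterations = ceil(4053/52) = 78

78


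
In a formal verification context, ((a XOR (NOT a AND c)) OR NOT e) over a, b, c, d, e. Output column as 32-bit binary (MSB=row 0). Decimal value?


Formula: ((a XOR (NOT a AND c)) OR NOT e) over a, b, c, d, e (32 rows)
Evaluate each row (bits = a,b,c,d,e, MSB first):
  row 0 [00000]: ((0 XOR (NOT 0 AND 0)) OR NOT 0) -> 1
  row 1 [00001]: ((0 XOR (NOT 0 AND 0)) OR NOT 1) -> 0
  row 2 [00010]: ((0 XOR (NOT 0 AND 0)) OR NOT 0) -> 1
  row 3 [00011]: ((0 XOR (NOT 0 AND 0)) OR NOT 1) -> 0
  row 4 [00100]: ((0 XOR (NOT 0 AND 1)) OR NOT 0) -> 1
  row 5 [00101]: ((0 XOR (NOT 0 AND 1)) OR NOT 1) -> 1
  row 6 [00110]: ((0 XOR (NOT 0 AND 1)) OR NOT 0) -> 1
  row 7 [00111]: ((0 XOR (NOT 0 AND 1)) OR NOT 1) -> 1
  row 8 [01000]: ((0 XOR (NOT 0 AND 0)) OR NOT 0) -> 1
  row 9 [01001]: ((0 XOR (NOT 0 AND 0)) OR NOT 1) -> 0
  row 10 [01010]: ((0 XOR (NOT 0 AND 0)) OR NOT 0) -> 1
  row 11 [01011]: ((0 XOR (NOT 0 AND 0)) OR NOT 1) -> 0
  row 12 [01100]: ((0 XOR (NOT 0 AND 1)) OR NOT 0) -> 1
  row 13 [01101]: ((0 XOR (NOT 0 AND 1)) OR NOT 1) -> 1
  row 14 [01110]: ((0 XOR (NOT 0 AND 1)) OR NOT 0) -> 1
  row 15 [01111]: ((0 XOR (NOT 0 AND 1)) OR NOT 1) -> 1
  row 16 [10000]: ((1 XOR (NOT 1 AND 0)) OR NOT 0) -> 1
  row 17 [10001]: ((1 XOR (NOT 1 AND 0)) OR NOT 1) -> 1
  row 18 [10010]: ((1 XOR (NOT 1 AND 0)) OR NOT 0) -> 1
  row 19 [10011]: ((1 XOR (NOT 1 AND 0)) OR NOT 1) -> 1
  row 20 [10100]: ((1 XOR (NOT 1 AND 1)) OR NOT 0) -> 1
  row 21 [10101]: ((1 XOR (NOT 1 AND 1)) OR NOT 1) -> 1
  row 22 [10110]: ((1 XOR (NOT 1 AND 1)) OR NOT 0) -> 1
  row 23 [10111]: ((1 XOR (NOT 1 AND 1)) OR NOT 1) -> 1
  row 24 [11000]: ((1 XOR (NOT 1 AND 0)) OR NOT 0) -> 1
  row 25 [11001]: ((1 XOR (NOT 1 AND 0)) OR NOT 1) -> 1
  row 26 [11010]: ((1 XOR (NOT 1 AND 0)) OR NOT 0) -> 1
  row 27 [11011]: ((1 XOR (NOT 1 AND 0)) OR NOT 1) -> 1
  row 28 [11100]: ((1 XOR (NOT 1 AND 1)) OR NOT 0) -> 1
  row 29 [11101]: ((1 XOR (NOT 1 AND 1)) OR NOT 1) -> 1
  row 30 [11110]: ((1 XOR (NOT 1 AND 1)) OR NOT 0) -> 1
  row 31 [11111]: ((1 XOR (NOT 1 AND 1)) OR NOT 1) -> 1
Full result column, 4 rows per line (a,b,c fixed per line; d,e runs 00..11 left to right):
  rows 0-3 [a,b,c=000]: 1010  = hex A
  rows 4-7 [a,b,c=001]: 1111  = hex F
  rows 8-11 [a,b,c=010]: 1010  = hex A
  rows 12-15 [a,b,c=011]: 1111  = hex F
  rows 16-19 [a,b,c=100]: 1111  = hex F
  rows 20-23 [a,b,c=101]: 1111  = hex F
  rows 24-27 [a,b,c=110]: 1111  = hex F
  rows 28-31 [a,b,c=111]: 1111  = hex F
Output column (row 0 .. row 31) = 10101111101011111111111111111111
Output column grouped in 4s = 1010 1111 1010 1111 1111 1111 1111 1111 = 0xAFAFFFFF
Convert to decimal digit by digit (value = value*16 + digit):
  A -> 10
  10*16 + 15 (F) = 175
  175*16 + 10 (A) = 2810
  2810*16 + 15 (F) = 44975
  44975*16 + 15 (F) = 719615
  719615*16 + 15 (F) = 11513855
  11513855*16 + 15 (F) = 184221695
  184221695*16 + 15 (F) = 2947547135
Decimal = 2947547135

2947547135


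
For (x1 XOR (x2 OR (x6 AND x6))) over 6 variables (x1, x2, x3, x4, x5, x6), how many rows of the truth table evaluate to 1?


Formula: (x1 XOR (x2 OR (x6 AND x6))) over 6 vars (64 rows)
Evaluate each row (x1, x2, x3, x4, x5, x6 as bits, MSB first):
  row 0 [000000]: (0 XOR (0 OR (0 AND 0))) -> 0
  row 1 [000001]: (0 XOR (0 OR (1 AND 1))) -> 1
  row 2 [000010]: (0 XOR (0 OR (0 AND 0))) -> 0
  row 3 [000011]: (0 XOR (0 OR (1 AND 1))) -> 1
  row 4 [000100]: (0 XOR (0 OR (0 AND 0))) -> 0
  (every remaining row is evaluated the same way; all 64 results are listed next)
Full result column, 8 rows per line (x1,x2,x3 fixed per line; x4,x5,x6 runs 000..111 left to right):
  rows 0-7 [x1,x2,x3=000]: 01010101  (ones: 4)
  rows 8-15 [x1,x2,x3=001]: 01010101  (ones: 4)
  rows 16-23 [x1,x2,x3=010]: 11111111  (ones: 8)
  rows 24-31 [x1,x2,x3=011]: 11111111  (ones: 8)
  rows 32-39 [x1,x2,x3=100]: 10101010  (ones: 4)
  rows 40-47 [x1,x2,x3=101]: 10101010  (ones: 4)
  rows 48-55 [x1,x2,x3=110]: 00000000  (ones: 0)
  rows 56-63 [x1,x2,x3=111]: 00000000  (ones: 0)
Count of 1-rows = 4+4+8+8+4+4+0+0 = 32

32


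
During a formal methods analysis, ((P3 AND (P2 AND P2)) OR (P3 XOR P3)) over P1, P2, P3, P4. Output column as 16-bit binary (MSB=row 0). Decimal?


Formula: ((P3 AND (P2 AND P2)) OR (P3 XOR P3)) over P1, P2, P3, P4 (16 rows)
Evaluate each row (bits = P1,P2,P3,P4, MSB first):
  row 0 [0000]: ((0 AND (0 AND 0)) OR (0 XOR 0)) -> 0
  row 1 [0001]: ((0 AND (0 AND 0)) OR (0 XOR 0)) -> 0
  row 2 [0010]: ((1 AND (0 AND 0)) OR (1 XOR 1)) -> 0
  row 3 [0011]: ((1 AND (0 AND 0)) OR (1 XOR 1)) -> 0
  row 4 [0100]: ((0 AND (1 AND 1)) OR (0 XOR 0)) -> 0
  row 5 [0101]: ((0 AND (1 AND 1)) OR (0 XOR 0)) -> 0
  row 6 [0110]: ((1 AND (1 AND 1)) OR (1 XOR 1)) -> 1
  row 7 [0111]: ((1 AND (1 AND 1)) OR (1 XOR 1)) -> 1
  row 8 [1000]: ((0 AND (0 AND 0)) OR (0 XOR 0)) -> 0
  row 9 [1001]: ((0 AND (0 AND 0)) OR (0 XOR 0)) -> 0
  row 10 [1010]: ((1 AND (0 AND 0)) OR (1 XOR 1)) -> 0
  row 11 [1011]: ((1 AND (0 AND 0)) OR (1 XOR 1)) -> 0
  row 12 [1100]: ((0 AND (1 AND 1)) OR (0 XOR 0)) -> 0
  row 13 [1101]: ((0 AND (1 AND 1)) OR (0 XOR 0)) -> 0
  row 14 [1110]: ((1 AND (1 AND 1)) OR (1 XOR 1)) -> 1
  row 15 [1111]: ((1 AND (1 AND 1)) OR (1 XOR 1)) -> 1
Full result column, 4 rows per line (P1,P2 fixed per line; P3,P4 runs 00..11 left to right):
  rows 0-3 [P1,P2=00]: 0000  = hex 0
  rows 4-7 [P1,P2=01]: 0011  = hex 3
  rows 8-11 [P1,P2=10]: 0000  = hex 0
  rows 12-15 [P1,P2=11]: 0011  = hex 3
Output column (row 0 .. row 15) = 0000001100000011
Output column grouped in 4s = 0000 0011 0000 0011 = 0x0303
Convert to decimal digit by digit (value = value*16 + digit):
  0 -> 0
  0*16 + 3 = 3
  3*16 + 0 = 48
  48*16 + 3 = 771
Decimal = 771

771


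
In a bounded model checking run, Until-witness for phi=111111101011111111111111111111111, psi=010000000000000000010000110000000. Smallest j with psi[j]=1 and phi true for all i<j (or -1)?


(phi U psi) at 0: need smallest j with psi[j]=1 and phi[i]=1 for all i in [0,j).
Scan from step 0:
  step 0: phi=1, psi=0 -> continue
  step 1: psi=1 and phi held for [0,1) -> witness found
Witness step = 1

1


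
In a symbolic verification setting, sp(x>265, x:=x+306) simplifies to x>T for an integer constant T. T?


Formula: sp(P, x:=E) = exists old_x. (x = E[old_x/x]) AND P[old_x/x] (old_x is the value of x before the assignment; eliminate old_x by solving x = E[old_x/x] for old_x)
Step 1: Precondition P: x>265, i.e. old_x > 265
Step 2: Assignment gives x = old_x + 306, so old_x = x - 306
Step 3: Substitute into P: x - 306 > 265
Step 4: Simplify: x > 265+306 = 571

571


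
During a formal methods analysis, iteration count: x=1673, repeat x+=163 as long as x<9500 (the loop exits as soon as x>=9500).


Step 1: x goes from 1673 toward 9500 by 163; the body runs while x<9500, so iterations = ceil((bound-start)/step)
Step 2: Distance=7827
Step 3: ceil(7827/163)=49

49


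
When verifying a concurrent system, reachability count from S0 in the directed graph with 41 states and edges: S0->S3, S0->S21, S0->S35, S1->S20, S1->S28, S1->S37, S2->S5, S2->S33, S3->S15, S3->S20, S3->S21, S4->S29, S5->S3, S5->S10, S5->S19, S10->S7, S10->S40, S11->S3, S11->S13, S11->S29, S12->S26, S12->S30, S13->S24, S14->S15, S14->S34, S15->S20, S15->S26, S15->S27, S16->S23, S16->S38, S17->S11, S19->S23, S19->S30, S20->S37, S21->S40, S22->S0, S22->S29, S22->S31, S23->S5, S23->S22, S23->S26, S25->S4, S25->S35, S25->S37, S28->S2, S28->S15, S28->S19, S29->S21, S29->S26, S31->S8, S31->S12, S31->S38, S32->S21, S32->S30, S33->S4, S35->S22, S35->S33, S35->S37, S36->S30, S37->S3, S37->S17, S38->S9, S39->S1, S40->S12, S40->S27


BFS from S0:
  layer 0: {S0}
  layer 1: {S3, S21, S35}
  layer 2: {S15, S20, S22, S33, S37, S40}
  layer 3: {S4, S12, S17, S26, S27, S29, S31}
  layer 4: {S8, S11, S30, S38}
  layer 5: {S9, S13}
  layer 6: {S24}
Reachable set: {S0, S3, S4, S8, S9, S11, S12, S13, S15, S17, S20, S21, S22, S24, S26, S27, S29, S30, S31, S33, S35, S37, S38, S40}
Count = 24

24


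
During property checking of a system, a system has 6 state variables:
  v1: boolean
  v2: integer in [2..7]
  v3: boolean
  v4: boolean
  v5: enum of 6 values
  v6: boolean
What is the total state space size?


State space = product of domain sizes of all variables.
Domain sizes:
  v1 (boolean): 2
  v2 (integer in [2..7]): 6
  v3 (boolean): 2
  v4 (boolean): 2
  v5 (enum of 6 values): 6
  v6 (boolean): 2
Product = 2 * 6 * 2 * 2 * 6 * 2 = 576

576


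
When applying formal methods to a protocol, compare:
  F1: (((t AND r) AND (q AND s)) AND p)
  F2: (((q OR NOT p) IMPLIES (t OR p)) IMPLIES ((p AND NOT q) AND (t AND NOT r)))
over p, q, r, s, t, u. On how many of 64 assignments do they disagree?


F1 = (((t AND r) AND (q AND s)) AND p)
F2 = (((q OR NOT p) IMPLIES (t OR p)) IMPLIES ((p AND NOT q) AND (t AND NOT r)))
Evaluate both on each of 64 rows (bits = p,q,r,s,t,u):
  row 0 [000000]: F1=0 F2=1 (differ) -> 1
  row 1 [000001]: F1=0 F2=1 (differ) -> 1
  row 2 [000010]: F1=0 F2=0 -> 0
  row 3 [000011]: F1=0 F2=0 -> 0
  row 4 [000100]: F1=0 F2=1 (differ) -> 1
  (every remaining row is evaluated the same way; all 64 results are listed next)
Full result column, 8 rows per line (p,q,r fixed per line; s,t,u runs 000..111 left to right):
  rows 0-7 [p,q,r=000]: 11001100  (ones: 4)
  rows 8-15 [p,q,r=001]: 11001100  (ones: 4)
  rows 16-23 [p,q,r=010]: 11001100  (ones: 4)
  rows 24-31 [p,q,r=011]: 11001100  (ones: 4)
  rows 32-39 [p,q,r=100]: 00110011  (ones: 4)
  rows 40-47 [p,q,r=101]: 00000000  (ones: 0)
  rows 48-55 [p,q,r=110]: 00000000  (ones: 0)
  rows 56-63 [p,q,r=111]: 00000011  (ones: 2)
Disagreements = 4+4+4+4+4+0+0+2 = 22

22


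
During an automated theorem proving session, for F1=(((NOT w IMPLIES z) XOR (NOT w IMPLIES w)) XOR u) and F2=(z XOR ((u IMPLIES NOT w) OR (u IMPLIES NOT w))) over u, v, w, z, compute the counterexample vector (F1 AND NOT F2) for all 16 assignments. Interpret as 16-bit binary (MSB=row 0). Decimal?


F1 = (((NOT w IMPLIES z) XOR (NOT w IMPLIES w)) XOR u)
F2 = (z XOR ((u IMPLIES NOT w) OR (u IMPLIES NOT w)))
Counterexample to F1=>F2 is where F1=1 and F2=0.
Evaluate each row (bits = u,v,w,z, MSB first):
  row 0 [0000]: F1=0 F2=1 -> F1&~F2 -> 0
  row 1 [0001]: F1=1 F2=0 -> F1&~F2 -> 1
  row 2 [0010]: F1=0 F2=1 -> F1&~F2 -> 0
  row 3 [0011]: F1=0 F2=0 -> F1&~F2 -> 0
  row 4 [0100]: F1=0 F2=1 -> F1&~F2 -> 0
  row 5 [0101]: F1=1 F2=0 -> F1&~F2 -> 1
  row 6 [0110]: F1=0 F2=1 -> F1&~F2 -> 0
  row 7 [0111]: F1=0 F2=0 -> F1&~F2 -> 0
  row 8 [1000]: F1=1 F2=1 -> F1&~F2 -> 0
  row 9 [1001]: F1=0 F2=0 -> F1&~F2 -> 0
  row 10 [1010]: F1=1 F2=0 -> F1&~F2 -> 1
  row 11 [1011]: F1=1 F2=1 -> F1&~F2 -> 0
  row 12 [1100]: F1=1 F2=1 -> F1&~F2 -> 0
  row 13 [1101]: F1=0 F2=0 -> F1&~F2 -> 0
  row 14 [1110]: F1=1 F2=0 -> F1&~F2 -> 1
  row 15 [1111]: F1=1 F2=1 -> F1&~F2 -> 0
Full result column, 4 rows per line (u,v fixed per line; w,z runs 00..11 left to right):
  rows 0-3 [u,v=00]: 0100  = hex 4
  rows 4-7 [u,v=01]: 0100  = hex 4
  rows 8-11 [u,v=10]: 0010  = hex 2
  rows 12-15 [u,v=11]: 0010  = hex 2
Counterexample vector (row 0 .. row 15) = 0100010000100010
Output column grouped in 4s = 0100 0100 0010 0010 = 0x4422
Convert to decimal digit by digit (value = value*16 + digit):
  4 -> 4
  4*16 + 4 = 68
  68*16 + 2 = 1090
  1090*16 + 2 = 17442
Decimal = 17442

17442
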